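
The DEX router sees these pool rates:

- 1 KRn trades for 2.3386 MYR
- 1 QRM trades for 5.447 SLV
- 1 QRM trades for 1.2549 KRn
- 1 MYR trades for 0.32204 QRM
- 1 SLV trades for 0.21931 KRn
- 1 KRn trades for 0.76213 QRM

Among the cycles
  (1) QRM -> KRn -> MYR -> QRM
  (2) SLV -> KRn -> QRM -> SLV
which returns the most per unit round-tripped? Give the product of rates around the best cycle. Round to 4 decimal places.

0.9451

(1) 1.2549 × 2.3386 × 0.32204 = 0.94509
(2) 0.21931 × 0.76213 × 5.447 = 0.91043
Highest is cycle (1) at 0.9451 (≤1, no arbitrage).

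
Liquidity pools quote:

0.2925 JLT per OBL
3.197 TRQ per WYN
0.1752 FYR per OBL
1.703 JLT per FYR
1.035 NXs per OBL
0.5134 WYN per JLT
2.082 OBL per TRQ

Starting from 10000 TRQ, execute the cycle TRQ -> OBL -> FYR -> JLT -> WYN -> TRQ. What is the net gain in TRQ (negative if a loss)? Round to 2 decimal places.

195.96

10000 TRQ × 2.082 = 20820 OBL
20820 OBL × 0.1752 = 3647.664 FYR
3647.664 FYR × 1.703 = 6211.971792 JLT
6211.971792 JLT × 0.5134 = 3189.2263180128 WYN
3189.2263180128 WYN × 3.197 = 10195.9565386869216 TRQ
Net change: 10195.9565386869216 − 10000 = 195.9565386869216 TRQ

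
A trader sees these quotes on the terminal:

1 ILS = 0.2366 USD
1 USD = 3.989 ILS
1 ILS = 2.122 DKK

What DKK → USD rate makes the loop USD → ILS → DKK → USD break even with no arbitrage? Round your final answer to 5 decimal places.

0.11814

Known legs of the cycle: 3.989 × 2.122 = 8.464658
For no arbitrage the full-cycle product must be 1, so the missing rate is 1 / 8.464658 ≈ 0.1181383.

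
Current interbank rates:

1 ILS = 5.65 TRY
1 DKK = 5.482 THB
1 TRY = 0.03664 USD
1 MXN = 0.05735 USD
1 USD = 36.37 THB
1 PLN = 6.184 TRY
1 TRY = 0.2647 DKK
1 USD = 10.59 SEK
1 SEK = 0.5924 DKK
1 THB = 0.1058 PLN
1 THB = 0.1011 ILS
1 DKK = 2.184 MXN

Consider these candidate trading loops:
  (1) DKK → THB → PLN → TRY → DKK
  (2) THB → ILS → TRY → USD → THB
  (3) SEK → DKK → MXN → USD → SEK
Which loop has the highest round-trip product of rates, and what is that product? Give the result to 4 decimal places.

0.9494

(1) 5.482 × 0.1058 × 6.184 × 0.2647 = 0.94940
(2) 0.1011 × 5.65 × 0.03664 × 36.37 = 0.76120
(3) 0.5924 × 2.184 × 0.05735 × 10.59 = 0.78577
Highest is cycle (1) at 0.9494 (≤1, no arbitrage).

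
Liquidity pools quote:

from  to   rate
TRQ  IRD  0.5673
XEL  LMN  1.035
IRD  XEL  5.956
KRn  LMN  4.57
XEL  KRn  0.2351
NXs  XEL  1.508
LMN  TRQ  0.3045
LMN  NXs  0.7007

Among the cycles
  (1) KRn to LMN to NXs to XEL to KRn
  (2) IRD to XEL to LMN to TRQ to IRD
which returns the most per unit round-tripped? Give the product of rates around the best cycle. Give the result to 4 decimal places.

(1) 4.57 × 0.7007 × 1.508 × 0.2351 = 1.13528
(2) 5.956 × 1.035 × 0.3045 × 0.5673 = 1.06487
Highest is cycle (1) at 1.1353 (>1, arbitrage).

1.1353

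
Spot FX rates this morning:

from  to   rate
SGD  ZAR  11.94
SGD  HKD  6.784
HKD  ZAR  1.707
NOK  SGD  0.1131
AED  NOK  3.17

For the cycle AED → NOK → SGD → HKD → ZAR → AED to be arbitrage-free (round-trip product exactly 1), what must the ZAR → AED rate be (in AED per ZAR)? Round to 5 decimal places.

Known legs of the cycle: 3.17 × 0.1131 × 6.784 × 1.707 = 4.151845915776
For no arbitrage the full-cycle product must be 1, so the missing rate is 1 / 4.151845915776 ≈ 0.2408567.

0.24086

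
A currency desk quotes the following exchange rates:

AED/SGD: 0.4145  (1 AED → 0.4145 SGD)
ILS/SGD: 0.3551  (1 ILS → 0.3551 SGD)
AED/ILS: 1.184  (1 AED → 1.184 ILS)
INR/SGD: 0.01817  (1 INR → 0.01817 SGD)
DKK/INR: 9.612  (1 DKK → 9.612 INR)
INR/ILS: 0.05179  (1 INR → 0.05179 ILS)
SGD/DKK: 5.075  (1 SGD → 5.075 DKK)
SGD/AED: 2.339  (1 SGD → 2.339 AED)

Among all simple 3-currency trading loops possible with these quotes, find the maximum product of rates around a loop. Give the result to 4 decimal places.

ILS→SGD→AED→ILS: 0.3551 × 2.339 × 1.184 = 0.98341
DKK→INR→SGD→DKK: 9.612 × 0.01817 × 5.075 = 0.88635
Maximum is ILS→SGD→AED→ILS at 0.9834; no arbitrage — every cycle loses value.

0.9834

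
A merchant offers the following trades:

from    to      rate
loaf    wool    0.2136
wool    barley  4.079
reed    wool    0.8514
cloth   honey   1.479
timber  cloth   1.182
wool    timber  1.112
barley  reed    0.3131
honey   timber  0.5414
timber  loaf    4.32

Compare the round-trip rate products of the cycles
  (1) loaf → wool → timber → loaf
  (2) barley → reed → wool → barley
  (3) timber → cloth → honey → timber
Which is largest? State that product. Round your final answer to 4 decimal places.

(1) 0.2136 × 1.112 × 4.32 = 1.02610
(2) 0.3131 × 0.8514 × 4.079 = 1.08735
(3) 1.182 × 1.479 × 0.5414 = 0.94646
Highest is cycle (2) at 1.0874 (>1, arbitrage).

1.0874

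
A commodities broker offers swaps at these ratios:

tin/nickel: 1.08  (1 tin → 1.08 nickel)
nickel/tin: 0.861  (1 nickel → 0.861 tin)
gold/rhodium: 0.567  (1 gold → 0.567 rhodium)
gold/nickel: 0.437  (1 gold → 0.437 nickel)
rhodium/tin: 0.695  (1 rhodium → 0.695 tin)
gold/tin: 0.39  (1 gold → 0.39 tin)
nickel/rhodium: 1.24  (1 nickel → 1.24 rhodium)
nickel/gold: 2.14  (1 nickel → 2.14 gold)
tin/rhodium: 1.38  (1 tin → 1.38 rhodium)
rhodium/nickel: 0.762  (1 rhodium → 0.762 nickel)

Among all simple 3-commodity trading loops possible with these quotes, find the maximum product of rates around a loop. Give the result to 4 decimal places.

rhodium→tin→nickel→rhodium: 0.695 × 1.08 × 1.24 = 0.93074
rhodium→nickel→gold→rhodium: 0.762 × 2.14 × 0.567 = 0.92460
rhodium→nickel→tin→rhodium: 0.762 × 0.861 × 1.38 = 0.90539
nickel→gold→tin→nickel: 2.14 × 0.39 × 1.08 = 0.90137
Maximum is rhodium→tin→nickel→rhodium at 0.9307; no arbitrage — every cycle loses value.

0.9307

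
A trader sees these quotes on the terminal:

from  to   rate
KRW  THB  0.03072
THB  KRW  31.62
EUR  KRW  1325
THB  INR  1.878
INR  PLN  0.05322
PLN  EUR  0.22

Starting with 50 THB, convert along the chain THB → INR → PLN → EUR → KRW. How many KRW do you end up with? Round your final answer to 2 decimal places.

50 THB × 1.878 = 93.9 INR
93.9 INR × 0.05322 = 4.997358 PLN
4.997358 PLN × 0.22 = 1.09941876 EUR
1.09941876 EUR × 1325 = 1456.729857 KRW

1456.73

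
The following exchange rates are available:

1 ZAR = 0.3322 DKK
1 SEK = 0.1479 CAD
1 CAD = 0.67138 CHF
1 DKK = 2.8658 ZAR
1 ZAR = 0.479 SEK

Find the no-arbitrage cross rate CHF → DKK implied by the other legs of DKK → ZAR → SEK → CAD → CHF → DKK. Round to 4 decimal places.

7.3364

Known legs of the cycle: 2.8658 × 0.479 × 0.1479 × 0.67138 = 0.1363069391226564
For no arbitrage the full-cycle product must be 1, so the missing rate is 1 / 0.1363069391226564 ≈ 7.336384.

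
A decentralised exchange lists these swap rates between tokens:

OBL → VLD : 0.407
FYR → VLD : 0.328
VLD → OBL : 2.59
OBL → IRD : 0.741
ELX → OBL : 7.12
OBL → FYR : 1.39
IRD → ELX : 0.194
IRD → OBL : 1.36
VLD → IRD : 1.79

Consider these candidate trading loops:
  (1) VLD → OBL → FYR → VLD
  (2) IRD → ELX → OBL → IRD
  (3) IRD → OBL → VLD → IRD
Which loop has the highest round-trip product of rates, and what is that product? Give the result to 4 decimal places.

(1) 2.59 × 1.39 × 0.328 = 1.18083
(2) 0.194 × 7.12 × 0.741 = 1.02353
(3) 1.36 × 0.407 × 1.79 = 0.99080
Highest is cycle (1) at 1.1808 (>1, arbitrage).

1.1808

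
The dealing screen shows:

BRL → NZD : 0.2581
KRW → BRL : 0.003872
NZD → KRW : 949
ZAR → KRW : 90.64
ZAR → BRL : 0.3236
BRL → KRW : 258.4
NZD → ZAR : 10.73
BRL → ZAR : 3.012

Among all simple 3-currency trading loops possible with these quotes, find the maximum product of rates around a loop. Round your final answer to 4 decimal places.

ZAR→KRW→BRL→ZAR: 90.64 × 0.003872 × 3.012 = 1.05709
NZD→KRW→BRL→NZD: 949 × 0.003872 × 0.2581 = 0.94840
NZD→ZAR→BRL→NZD: 10.73 × 0.3236 × 0.2581 = 0.89618
Maximum is ZAR→KRW→BRL→ZAR at 1.0571; arbitrage exists.

1.0571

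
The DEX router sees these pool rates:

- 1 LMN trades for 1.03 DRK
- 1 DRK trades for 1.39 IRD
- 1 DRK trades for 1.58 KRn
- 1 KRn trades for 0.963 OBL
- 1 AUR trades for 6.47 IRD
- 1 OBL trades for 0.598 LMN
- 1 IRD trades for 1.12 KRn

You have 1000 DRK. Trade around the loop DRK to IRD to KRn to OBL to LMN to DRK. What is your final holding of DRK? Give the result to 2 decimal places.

1000 DRK × 1.39 = 1390 IRD
1390 IRD × 1.12 = 1556.8 KRn
1556.8 KRn × 0.963 = 1499.1984 OBL
1499.1984 OBL × 0.598 = 896.5206432 LMN
896.5206432 LMN × 1.03 = 923.416262496 DRK

923.42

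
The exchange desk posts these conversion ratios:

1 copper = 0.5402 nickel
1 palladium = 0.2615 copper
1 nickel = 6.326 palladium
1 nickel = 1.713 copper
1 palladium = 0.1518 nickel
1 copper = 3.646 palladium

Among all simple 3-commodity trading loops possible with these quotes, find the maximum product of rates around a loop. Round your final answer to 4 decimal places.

palladium→nickel→copper→palladium: 0.1518 × 1.713 × 3.646 = 0.94808
palladium→copper→nickel→palladium: 0.2615 × 0.5402 × 6.326 = 0.89363
Maximum is palladium→nickel→copper→palladium at 0.9481; no arbitrage — every cycle loses value.

0.9481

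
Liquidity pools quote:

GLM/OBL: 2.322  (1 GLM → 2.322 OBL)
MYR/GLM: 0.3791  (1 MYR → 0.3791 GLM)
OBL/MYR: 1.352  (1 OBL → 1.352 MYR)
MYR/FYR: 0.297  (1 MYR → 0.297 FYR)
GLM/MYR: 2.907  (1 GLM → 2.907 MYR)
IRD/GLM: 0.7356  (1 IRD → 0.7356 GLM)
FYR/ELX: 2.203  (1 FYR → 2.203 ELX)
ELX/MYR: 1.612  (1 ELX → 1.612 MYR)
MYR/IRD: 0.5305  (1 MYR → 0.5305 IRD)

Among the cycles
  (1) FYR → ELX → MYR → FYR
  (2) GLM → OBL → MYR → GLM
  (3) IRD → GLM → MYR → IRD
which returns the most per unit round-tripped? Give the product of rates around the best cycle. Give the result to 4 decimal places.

(1) 2.203 × 1.612 × 0.297 = 1.05472
(2) 2.322 × 1.352 × 0.3791 = 1.19013
(3) 0.7356 × 2.907 × 0.5305 = 1.13442
Highest is cycle (2) at 1.1901 (>1, arbitrage).

1.1901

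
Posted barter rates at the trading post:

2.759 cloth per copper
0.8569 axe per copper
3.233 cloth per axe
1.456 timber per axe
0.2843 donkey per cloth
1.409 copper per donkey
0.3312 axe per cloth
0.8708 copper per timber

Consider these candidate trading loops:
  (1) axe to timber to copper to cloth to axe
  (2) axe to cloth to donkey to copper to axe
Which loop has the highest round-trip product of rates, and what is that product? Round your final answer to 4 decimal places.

1.1586

(1) 1.456 × 0.8708 × 2.759 × 0.3312 = 1.15857
(2) 3.233 × 0.2843 × 1.409 × 0.8569 = 1.10975
Highest is cycle (1) at 1.1586 (>1, arbitrage).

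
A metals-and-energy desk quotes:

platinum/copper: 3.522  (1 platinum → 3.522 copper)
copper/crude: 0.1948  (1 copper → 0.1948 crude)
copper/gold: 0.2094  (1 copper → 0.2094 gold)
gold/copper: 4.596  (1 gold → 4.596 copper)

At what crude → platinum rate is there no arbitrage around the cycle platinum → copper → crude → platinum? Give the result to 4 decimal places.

Known legs of the cycle: 3.522 × 0.1948 = 0.6860856
For no arbitrage the full-cycle product must be 1, so the missing rate is 1 / 0.6860856 ≈ 1.457544.

1.4575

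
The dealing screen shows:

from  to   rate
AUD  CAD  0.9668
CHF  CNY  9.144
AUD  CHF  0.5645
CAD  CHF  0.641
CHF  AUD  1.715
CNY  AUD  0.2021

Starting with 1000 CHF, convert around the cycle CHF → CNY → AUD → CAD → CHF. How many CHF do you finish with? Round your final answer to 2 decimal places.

1145.24

1000 CHF × 9.144 = 9144 CNY
9144 CNY × 0.2021 = 1848.0024 AUD
1848.0024 AUD × 0.9668 = 1786.64872032 CAD
1786.64872032 CAD × 0.641 = 1145.24182972512 CHF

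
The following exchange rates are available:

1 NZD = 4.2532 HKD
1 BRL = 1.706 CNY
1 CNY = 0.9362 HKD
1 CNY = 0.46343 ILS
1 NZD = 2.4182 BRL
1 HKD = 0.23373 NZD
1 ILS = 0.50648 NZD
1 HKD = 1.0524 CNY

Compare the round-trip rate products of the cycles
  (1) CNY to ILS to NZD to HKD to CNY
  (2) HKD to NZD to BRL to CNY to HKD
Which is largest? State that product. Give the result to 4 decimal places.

(1) 0.46343 × 0.50648 × 4.2532 × 1.0524 = 1.05061
(2) 0.23373 × 2.4182 × 1.706 × 0.9362 = 0.90272
Highest is cycle (1) at 1.0506 (>1, arbitrage).

1.0506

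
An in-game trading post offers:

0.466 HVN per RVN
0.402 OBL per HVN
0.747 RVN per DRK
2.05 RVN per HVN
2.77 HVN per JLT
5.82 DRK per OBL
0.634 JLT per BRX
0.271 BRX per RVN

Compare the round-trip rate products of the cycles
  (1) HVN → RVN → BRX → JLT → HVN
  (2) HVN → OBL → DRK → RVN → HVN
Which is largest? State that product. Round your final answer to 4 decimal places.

(1) 2.05 × 0.271 × 0.634 × 2.77 = 0.97565
(2) 0.402 × 5.82 × 0.747 × 0.466 = 0.81443
Highest is cycle (1) at 0.9756 (≤1, no arbitrage).

0.9756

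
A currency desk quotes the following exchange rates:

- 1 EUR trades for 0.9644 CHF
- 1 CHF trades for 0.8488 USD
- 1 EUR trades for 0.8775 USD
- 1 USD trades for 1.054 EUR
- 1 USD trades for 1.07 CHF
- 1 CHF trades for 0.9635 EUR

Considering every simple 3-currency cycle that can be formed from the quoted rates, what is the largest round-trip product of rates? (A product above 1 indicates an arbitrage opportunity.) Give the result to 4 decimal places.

0.9047

EUR→USD→CHF→EUR: 0.8775 × 1.07 × 0.9635 = 0.90465
EUR→CHF→USD→EUR: 0.9644 × 0.8488 × 1.054 = 0.86279
Maximum is EUR→USD→CHF→EUR at 0.9047; no arbitrage — every cycle loses value.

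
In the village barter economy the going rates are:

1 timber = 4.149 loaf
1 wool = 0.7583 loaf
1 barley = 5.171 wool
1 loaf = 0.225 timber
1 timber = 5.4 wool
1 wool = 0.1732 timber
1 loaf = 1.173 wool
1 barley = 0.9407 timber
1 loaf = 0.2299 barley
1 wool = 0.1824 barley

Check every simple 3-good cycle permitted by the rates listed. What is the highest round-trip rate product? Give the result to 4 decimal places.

timber→wool→barley→timber: 5.4 × 0.1824 × 0.9407 = 0.92655
timber→wool→loaf→timber: 5.4 × 0.7583 × 0.225 = 0.92133
wool→loaf→barley→wool: 0.7583 × 0.2299 × 5.171 = 0.90148
timber→loaf→barley→timber: 4.149 × 0.2299 × 0.9407 = 0.89729
timber→loaf→wool→timber: 4.149 × 1.173 × 0.1732 = 0.84293
Maximum is timber→wool→barley→timber at 0.9266; no arbitrage — every cycle loses value.

0.9266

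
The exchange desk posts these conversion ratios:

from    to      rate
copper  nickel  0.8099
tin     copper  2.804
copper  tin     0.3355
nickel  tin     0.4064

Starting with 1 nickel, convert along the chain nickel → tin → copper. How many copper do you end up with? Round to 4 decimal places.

1 nickel × 0.4064 = 0.4064 tin
0.4064 tin × 2.804 = 1.1395456 copper

1.1395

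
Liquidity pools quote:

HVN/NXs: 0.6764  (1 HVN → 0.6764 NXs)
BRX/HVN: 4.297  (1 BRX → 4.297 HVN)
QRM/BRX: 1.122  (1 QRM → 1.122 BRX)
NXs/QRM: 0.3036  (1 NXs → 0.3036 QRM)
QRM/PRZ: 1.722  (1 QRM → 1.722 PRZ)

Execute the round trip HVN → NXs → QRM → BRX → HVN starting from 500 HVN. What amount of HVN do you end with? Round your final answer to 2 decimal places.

495.03

500 HVN × 0.6764 = 338.2 NXs
338.2 NXs × 0.3036 = 102.67752 QRM
102.67752 QRM × 1.122 = 115.20417744 BRX
115.20417744 BRX × 4.297 = 495.03235045968 HVN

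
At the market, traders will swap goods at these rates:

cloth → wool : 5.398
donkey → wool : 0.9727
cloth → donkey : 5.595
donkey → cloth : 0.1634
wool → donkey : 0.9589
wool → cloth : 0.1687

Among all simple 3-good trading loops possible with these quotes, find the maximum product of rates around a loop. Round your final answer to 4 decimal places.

donkey→wool→cloth→donkey: 0.9727 × 0.1687 × 5.595 = 0.91811
donkey→cloth→wool→donkey: 0.1634 × 5.398 × 0.9589 = 0.84578
Maximum is donkey→wool→cloth→donkey at 0.9181; no arbitrage — every cycle loses value.

0.9181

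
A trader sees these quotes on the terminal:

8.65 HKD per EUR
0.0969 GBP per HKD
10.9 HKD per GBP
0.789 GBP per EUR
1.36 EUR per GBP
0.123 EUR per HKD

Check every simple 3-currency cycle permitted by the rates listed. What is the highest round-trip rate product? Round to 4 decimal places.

1.1399

EUR→HKD→GBP→EUR: 8.65 × 0.0969 × 1.36 = 1.13993
EUR→GBP→HKD→EUR: 0.789 × 10.9 × 0.123 = 1.05781
Maximum is EUR→HKD→GBP→EUR at 1.1399; arbitrage exists.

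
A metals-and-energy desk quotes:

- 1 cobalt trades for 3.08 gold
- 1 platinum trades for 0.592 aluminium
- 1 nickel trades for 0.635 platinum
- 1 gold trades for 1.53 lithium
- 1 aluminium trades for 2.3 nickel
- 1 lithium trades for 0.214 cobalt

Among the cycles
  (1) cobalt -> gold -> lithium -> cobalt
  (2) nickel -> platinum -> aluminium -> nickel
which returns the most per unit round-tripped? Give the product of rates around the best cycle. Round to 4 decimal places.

1.0085

(1) 3.08 × 1.53 × 0.214 = 1.00845
(2) 0.635 × 0.592 × 2.3 = 0.86462
Highest is cycle (1) at 1.0085 (>1, arbitrage).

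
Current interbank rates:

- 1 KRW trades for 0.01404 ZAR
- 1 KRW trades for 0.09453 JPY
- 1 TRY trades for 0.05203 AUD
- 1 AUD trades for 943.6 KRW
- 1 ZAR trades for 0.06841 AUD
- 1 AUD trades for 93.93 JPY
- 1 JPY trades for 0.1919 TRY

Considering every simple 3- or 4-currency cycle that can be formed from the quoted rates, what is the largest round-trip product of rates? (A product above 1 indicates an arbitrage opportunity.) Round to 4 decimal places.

TRY→AUD→JPY→TRY: 0.05203 × 93.93 × 0.1919 = 0.93785
ZAR→AUD→KRW→ZAR: 0.06841 × 943.6 × 0.01404 = 0.90631
TRY→AUD→KRW→JPY→TRY: 0.05203 × 943.6 × 0.09453 × 0.1919 = 0.89061
Maximum is TRY→AUD→JPY→TRY at 0.9378; no arbitrage — every cycle loses value.

0.9378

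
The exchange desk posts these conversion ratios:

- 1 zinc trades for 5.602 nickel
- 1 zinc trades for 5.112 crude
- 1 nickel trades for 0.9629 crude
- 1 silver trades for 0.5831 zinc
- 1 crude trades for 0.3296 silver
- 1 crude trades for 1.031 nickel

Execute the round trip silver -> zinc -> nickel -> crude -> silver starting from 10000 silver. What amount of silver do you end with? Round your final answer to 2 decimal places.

10367.03

10000 silver × 0.5831 = 5831 zinc
5831 zinc × 5.602 = 32665.262 nickel
32665.262 nickel × 0.9629 = 31453.3807798 crude
31453.3807798 crude × 0.3296 = 10367.03430502208 silver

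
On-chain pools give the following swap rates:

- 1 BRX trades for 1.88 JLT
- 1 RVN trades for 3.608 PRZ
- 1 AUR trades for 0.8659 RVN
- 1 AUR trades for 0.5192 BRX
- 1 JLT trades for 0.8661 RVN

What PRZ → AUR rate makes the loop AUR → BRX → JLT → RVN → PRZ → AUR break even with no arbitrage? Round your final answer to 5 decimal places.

Known legs of the cycle: 0.5192 × 1.88 × 0.8661 × 3.608 = 3.0501914581248
For no arbitrage the full-cycle product must be 1, so the missing rate is 1 / 3.0501914581248 ≈ 0.3278483.

0.32785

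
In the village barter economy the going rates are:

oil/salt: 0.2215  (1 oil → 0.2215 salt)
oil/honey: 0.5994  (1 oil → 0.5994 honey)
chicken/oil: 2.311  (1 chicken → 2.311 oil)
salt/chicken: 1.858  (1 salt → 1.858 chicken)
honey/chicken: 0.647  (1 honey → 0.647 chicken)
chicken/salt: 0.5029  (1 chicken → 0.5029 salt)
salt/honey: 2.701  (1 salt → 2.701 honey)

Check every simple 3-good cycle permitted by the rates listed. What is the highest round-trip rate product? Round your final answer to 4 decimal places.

oil→salt→chicken→oil: 0.2215 × 1.858 × 2.311 = 0.95109
oil→honey→chicken→oil: 0.5994 × 0.647 × 2.311 = 0.89623
salt→honey→chicken→salt: 2.701 × 0.647 × 0.5029 = 0.87884
Maximum is oil→salt→chicken→oil at 0.9511; no arbitrage — every cycle loses value.

0.9511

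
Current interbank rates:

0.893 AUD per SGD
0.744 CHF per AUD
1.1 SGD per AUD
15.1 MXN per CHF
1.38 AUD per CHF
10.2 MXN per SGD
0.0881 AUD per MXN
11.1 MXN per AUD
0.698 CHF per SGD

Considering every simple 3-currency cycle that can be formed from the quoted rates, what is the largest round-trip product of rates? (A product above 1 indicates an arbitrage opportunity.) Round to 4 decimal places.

1.0596

CHF→AUD→SGD→CHF: 1.38 × 1.1 × 0.698 = 1.05956
MXN→AUD→CHF→MXN: 0.0881 × 0.744 × 15.1 = 0.98975
MXN→AUD→SGD→MXN: 0.0881 × 1.1 × 10.2 = 0.98848
Maximum is CHF→AUD→SGD→CHF at 1.0596; arbitrage exists.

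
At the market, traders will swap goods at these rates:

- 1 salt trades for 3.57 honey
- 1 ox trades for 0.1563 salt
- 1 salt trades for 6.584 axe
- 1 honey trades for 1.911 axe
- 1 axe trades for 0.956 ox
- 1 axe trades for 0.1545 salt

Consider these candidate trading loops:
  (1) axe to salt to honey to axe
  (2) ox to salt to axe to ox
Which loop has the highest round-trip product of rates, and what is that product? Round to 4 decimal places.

(1) 0.1545 × 3.57 × 1.911 = 1.05404
(2) 0.1563 × 6.584 × 0.956 = 0.98380
Highest is cycle (1) at 1.0540 (>1, arbitrage).

1.0540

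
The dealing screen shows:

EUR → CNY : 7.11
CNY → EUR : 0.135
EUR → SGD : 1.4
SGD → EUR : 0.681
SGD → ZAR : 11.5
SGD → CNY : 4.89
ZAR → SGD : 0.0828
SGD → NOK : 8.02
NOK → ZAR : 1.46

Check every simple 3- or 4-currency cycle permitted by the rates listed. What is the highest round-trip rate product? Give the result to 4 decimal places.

SGD→NOK→ZAR→SGD: 8.02 × 1.46 × 0.0828 = 0.96952
SGD→CNY→EUR→SGD: 4.89 × 0.135 × 1.4 = 0.92421
Maximum is SGD→NOK→ZAR→SGD at 0.9695; no arbitrage — every cycle loses value.

0.9695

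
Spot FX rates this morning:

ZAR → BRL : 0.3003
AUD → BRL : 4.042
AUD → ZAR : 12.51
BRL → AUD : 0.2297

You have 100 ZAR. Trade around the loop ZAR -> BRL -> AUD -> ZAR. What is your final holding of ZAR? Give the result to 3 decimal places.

86.293

100 ZAR × 0.3003 = 30.03 BRL
30.03 BRL × 0.2297 = 6.897891 AUD
6.897891 AUD × 12.51 = 86.29261641 ZAR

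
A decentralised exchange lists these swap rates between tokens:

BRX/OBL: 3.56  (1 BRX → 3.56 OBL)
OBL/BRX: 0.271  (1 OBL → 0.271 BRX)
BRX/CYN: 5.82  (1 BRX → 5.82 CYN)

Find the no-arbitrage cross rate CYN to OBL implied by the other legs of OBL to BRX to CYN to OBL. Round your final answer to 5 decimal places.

0.63403

Known legs of the cycle: 0.271 × 5.82 = 1.57722
For no arbitrage the full-cycle product must be 1, so the missing rate is 1 / 1.57722 ≈ 0.6340270.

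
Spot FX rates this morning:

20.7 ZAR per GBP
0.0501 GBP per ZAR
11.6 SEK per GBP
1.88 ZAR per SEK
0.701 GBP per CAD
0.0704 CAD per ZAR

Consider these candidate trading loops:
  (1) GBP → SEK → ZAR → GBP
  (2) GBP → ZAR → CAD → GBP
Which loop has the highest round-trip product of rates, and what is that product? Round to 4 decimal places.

1.0926

(1) 11.6 × 1.88 × 0.0501 = 1.09258
(2) 20.7 × 0.0704 × 0.701 = 1.02155
Highest is cycle (1) at 1.0926 (>1, arbitrage).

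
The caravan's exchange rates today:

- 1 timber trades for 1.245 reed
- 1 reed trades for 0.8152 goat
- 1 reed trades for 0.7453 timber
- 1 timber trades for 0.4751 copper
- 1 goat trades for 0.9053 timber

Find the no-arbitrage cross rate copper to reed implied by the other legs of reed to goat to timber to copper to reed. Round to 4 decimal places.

Known legs of the cycle: 0.8152 × 0.9053 × 0.4751 = 0.350624066056
For no arbitrage the full-cycle product must be 1, so the missing rate is 1 / 0.350624066056 ≈ 2.852058.

2.8521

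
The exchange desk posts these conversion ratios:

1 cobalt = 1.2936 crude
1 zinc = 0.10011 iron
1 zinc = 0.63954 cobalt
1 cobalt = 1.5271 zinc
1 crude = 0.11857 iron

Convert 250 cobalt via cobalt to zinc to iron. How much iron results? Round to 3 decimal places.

250 cobalt × 1.5271 = 381.775 zinc
381.775 zinc × 0.10011 = 38.21949525 iron

38.219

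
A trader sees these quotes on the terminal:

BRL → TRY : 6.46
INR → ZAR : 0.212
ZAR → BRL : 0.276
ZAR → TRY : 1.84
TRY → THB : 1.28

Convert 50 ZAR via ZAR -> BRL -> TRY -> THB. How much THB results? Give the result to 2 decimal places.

50 ZAR × 0.276 = 13.8 BRL
13.8 BRL × 6.46 = 89.148 TRY
89.148 TRY × 1.28 = 114.10944 THB

114.11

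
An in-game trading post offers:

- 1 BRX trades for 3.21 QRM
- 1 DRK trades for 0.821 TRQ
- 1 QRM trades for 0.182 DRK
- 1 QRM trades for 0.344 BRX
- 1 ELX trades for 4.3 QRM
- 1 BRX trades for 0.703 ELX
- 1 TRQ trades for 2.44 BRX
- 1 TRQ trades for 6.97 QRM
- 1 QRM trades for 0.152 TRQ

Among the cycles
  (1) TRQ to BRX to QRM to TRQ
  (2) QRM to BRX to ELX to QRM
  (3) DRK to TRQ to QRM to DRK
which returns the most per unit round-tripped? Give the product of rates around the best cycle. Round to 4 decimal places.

1.1905

(1) 2.44 × 3.21 × 0.152 = 1.19052
(2) 0.344 × 0.703 × 4.3 = 1.03988
(3) 0.821 × 6.97 × 0.182 = 1.04147
Highest is cycle (1) at 1.1905 (>1, arbitrage).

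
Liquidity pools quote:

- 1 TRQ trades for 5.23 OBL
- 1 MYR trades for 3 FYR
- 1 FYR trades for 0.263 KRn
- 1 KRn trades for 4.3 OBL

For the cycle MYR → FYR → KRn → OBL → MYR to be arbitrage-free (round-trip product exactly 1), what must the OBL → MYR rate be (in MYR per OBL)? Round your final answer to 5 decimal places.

0.29475

Known legs of the cycle: 3 × 0.263 × 4.3 = 3.3927
For no arbitrage the full-cycle product must be 1, so the missing rate is 1 / 3.3927 ≈ 0.2947505.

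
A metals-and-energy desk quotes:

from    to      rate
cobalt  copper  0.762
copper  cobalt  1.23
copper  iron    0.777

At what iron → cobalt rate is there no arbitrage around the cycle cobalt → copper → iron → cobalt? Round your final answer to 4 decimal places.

Known legs of the cycle: 0.762 × 0.777 = 0.592074
For no arbitrage the full-cycle product must be 1, so the missing rate is 1 / 0.592074 ≈ 1.688978.

1.6890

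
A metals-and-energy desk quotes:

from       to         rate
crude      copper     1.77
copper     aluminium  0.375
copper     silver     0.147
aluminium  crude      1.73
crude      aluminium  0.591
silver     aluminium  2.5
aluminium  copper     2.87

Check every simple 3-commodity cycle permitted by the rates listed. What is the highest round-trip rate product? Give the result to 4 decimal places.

copper→aluminium→crude→copper: 0.375 × 1.73 × 1.77 = 1.14829
copper→silver→aluminium→copper: 0.147 × 2.5 × 2.87 = 1.05473
Maximum is copper→aluminium→crude→copper at 1.1483; arbitrage exists.

1.1483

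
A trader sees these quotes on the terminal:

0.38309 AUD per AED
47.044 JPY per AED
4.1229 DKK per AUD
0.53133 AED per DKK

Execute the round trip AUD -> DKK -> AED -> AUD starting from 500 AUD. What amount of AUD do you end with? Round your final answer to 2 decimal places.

500 AUD × 4.1229 = 2061.45 DKK
2061.45 DKK × 0.53133 = 1095.3102285 AED
1095.3102285 AED × 0.38309 = 419.602395436065 AUD

419.60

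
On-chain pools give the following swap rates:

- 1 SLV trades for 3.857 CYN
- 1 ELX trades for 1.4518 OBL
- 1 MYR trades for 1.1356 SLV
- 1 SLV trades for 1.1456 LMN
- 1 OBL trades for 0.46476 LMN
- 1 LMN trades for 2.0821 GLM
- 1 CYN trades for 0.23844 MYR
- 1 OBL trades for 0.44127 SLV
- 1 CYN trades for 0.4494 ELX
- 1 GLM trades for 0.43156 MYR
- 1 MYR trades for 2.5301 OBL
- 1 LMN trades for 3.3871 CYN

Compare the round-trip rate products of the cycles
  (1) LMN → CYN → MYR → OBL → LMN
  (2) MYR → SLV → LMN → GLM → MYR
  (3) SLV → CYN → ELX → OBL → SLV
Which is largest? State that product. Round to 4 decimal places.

(1) 3.3871 × 0.23844 × 2.5301 × 0.46476 = 0.94967
(2) 1.1356 × 1.1456 × 2.0821 × 0.43156 = 1.16896
(3) 3.857 × 0.4494 × 1.4518 × 0.44127 = 1.11044
Highest is cycle (2) at 1.1690 (>1, arbitrage).

1.1690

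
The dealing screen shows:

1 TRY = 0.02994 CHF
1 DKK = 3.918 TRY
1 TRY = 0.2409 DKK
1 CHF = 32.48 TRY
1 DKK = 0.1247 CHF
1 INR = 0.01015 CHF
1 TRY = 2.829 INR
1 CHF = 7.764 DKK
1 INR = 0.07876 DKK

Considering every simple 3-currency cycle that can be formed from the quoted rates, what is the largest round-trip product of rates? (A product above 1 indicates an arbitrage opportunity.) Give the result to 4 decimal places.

CHF→TRY→DKK→CHF: 32.48 × 0.2409 × 0.1247 = 0.97571
CHF→TRY→INR→CHF: 32.48 × 2.829 × 0.01015 = 0.93264
CHF→DKK→TRY→CHF: 7.764 × 3.918 × 0.02994 = 0.91076
INR→DKK→TRY→INR: 0.07876 × 3.918 × 2.829 = 0.87298
Maximum is CHF→TRY→DKK→CHF at 0.9757; no arbitrage — every cycle loses value.

0.9757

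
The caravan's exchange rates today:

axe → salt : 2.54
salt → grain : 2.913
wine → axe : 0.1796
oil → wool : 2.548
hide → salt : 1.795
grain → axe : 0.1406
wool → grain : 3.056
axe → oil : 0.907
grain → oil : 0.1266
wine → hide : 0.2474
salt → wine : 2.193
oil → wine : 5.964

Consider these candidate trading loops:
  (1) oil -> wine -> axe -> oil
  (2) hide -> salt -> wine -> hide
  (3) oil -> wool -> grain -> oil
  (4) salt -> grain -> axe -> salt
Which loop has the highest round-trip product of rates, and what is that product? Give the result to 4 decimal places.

(1) 5.964 × 0.1796 × 0.907 = 0.97152
(2) 1.795 × 2.193 × 0.2474 = 0.97387
(3) 2.548 × 3.056 × 0.1266 = 0.98579
(4) 2.913 × 0.1406 × 2.54 = 1.04030
Highest is cycle (4) at 1.0403 (>1, arbitrage).

1.0403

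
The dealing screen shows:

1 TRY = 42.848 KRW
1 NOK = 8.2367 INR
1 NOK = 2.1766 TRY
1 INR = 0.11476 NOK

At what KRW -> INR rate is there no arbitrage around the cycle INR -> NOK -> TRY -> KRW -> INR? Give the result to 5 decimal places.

Known legs of the cycle: 0.11476 × 2.1766 × 42.848 = 10.702856922368
For no arbitrage the full-cycle product must be 1, so the missing rate is 1 / 10.702856922368 ≈ 0.0934330.

0.09343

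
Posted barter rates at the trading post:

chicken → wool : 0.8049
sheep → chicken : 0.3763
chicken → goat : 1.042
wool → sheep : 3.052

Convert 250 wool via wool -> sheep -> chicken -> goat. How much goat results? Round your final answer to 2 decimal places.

299.18

250 wool × 3.052 = 763 sheep
763 sheep × 0.3763 = 287.1169 chicken
287.1169 chicken × 1.042 = 299.1758098 goat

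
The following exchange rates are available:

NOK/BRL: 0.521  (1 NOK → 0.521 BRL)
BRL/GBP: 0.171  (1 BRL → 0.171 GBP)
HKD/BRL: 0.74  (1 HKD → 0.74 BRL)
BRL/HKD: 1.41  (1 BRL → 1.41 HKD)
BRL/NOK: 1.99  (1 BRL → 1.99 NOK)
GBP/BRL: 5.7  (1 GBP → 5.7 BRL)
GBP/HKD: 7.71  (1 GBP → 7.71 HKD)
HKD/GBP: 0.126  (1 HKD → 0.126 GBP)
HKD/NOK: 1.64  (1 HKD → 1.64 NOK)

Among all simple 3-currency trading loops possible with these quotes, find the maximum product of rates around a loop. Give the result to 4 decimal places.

1.2048

BRL→HKD→NOK→BRL: 1.41 × 1.64 × 0.521 = 1.20476
GBP→BRL→HKD→GBP: 5.7 × 1.41 × 0.126 = 1.01266
GBP→HKD→BRL→GBP: 7.71 × 0.74 × 0.171 = 0.97562
Maximum is BRL→HKD→NOK→BRL at 1.2048; arbitrage exists.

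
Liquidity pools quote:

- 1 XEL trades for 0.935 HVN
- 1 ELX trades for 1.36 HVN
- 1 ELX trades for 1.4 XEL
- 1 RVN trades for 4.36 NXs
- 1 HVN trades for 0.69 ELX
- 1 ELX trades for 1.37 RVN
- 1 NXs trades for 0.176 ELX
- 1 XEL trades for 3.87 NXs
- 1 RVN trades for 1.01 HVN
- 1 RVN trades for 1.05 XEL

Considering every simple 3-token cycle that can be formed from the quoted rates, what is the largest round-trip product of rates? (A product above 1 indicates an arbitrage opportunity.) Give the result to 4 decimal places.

ELX→RVN→NXs→ELX: 1.37 × 4.36 × 0.176 = 1.05128
ELX→RVN→HVN→ELX: 1.37 × 1.01 × 0.69 = 0.95475
ELX→XEL→NXs→ELX: 1.4 × 3.87 × 0.176 = 0.95357
ELX→XEL→HVN→ELX: 1.4 × 0.935 × 0.69 = 0.90321
Maximum is ELX→RVN→NXs→ELX at 1.0513; arbitrage exists.

1.0513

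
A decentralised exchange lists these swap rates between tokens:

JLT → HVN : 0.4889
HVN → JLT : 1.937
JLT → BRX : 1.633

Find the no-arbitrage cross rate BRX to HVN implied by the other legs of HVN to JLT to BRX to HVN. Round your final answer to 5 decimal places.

0.31614

Known legs of the cycle: 1.937 × 1.633 = 3.163121
For no arbitrage the full-cycle product must be 1, so the missing rate is 1 / 3.163121 ≈ 0.3161435.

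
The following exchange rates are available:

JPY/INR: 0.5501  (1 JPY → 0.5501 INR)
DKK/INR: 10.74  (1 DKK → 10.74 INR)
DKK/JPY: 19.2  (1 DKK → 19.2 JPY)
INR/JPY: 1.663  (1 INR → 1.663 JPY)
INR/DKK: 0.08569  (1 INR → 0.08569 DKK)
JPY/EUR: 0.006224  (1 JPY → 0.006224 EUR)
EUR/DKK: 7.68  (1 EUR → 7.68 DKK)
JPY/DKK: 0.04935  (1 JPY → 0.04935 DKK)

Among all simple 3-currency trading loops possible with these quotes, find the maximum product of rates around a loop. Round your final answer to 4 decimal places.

0.9178

JPY→EUR→DKK→JPY: 0.006224 × 7.68 × 19.2 = 0.91777
JPY→INR→DKK→JPY: 0.5501 × 0.08569 × 19.2 = 0.90505
JPY→DKK→INR→JPY: 0.04935 × 10.74 × 1.663 = 0.88142
Maximum is JPY→EUR→DKK→JPY at 0.9178; no arbitrage — every cycle loses value.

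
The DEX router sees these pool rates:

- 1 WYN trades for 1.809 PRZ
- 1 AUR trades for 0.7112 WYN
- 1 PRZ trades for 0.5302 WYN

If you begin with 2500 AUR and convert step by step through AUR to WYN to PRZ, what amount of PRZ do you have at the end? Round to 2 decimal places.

2500 AUR × 0.7112 = 1778 WYN
1778 WYN × 1.809 = 3216.402 PRZ

3216.40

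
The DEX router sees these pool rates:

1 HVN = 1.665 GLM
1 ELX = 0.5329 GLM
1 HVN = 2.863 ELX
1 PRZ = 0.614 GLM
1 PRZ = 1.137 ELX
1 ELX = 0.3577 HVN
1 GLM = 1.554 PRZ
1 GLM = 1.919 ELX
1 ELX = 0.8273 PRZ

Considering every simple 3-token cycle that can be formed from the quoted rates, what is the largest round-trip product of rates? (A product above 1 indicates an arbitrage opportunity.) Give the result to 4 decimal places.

ELX→HVN→GLM→ELX: 0.3577 × 1.665 × 1.919 = 1.14290
ELX→PRZ→GLM→ELX: 0.8273 × 0.614 × 1.919 = 0.97478
ELX→GLM→PRZ→ELX: 0.5329 × 1.554 × 1.137 = 0.94158
Maximum is ELX→HVN→GLM→ELX at 1.1429; arbitrage exists.

1.1429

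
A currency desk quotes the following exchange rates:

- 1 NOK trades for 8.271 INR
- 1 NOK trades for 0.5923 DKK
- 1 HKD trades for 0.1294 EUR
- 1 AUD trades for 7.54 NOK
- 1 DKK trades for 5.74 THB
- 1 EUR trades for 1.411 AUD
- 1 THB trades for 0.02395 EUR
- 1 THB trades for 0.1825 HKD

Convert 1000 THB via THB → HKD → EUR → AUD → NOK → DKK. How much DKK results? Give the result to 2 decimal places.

148.81

1000 THB × 0.1825 = 182.5 HKD
182.5 HKD × 0.1294 = 23.6155 EUR
23.6155 EUR × 1.411 = 33.3214705 AUD
33.3214705 AUD × 7.54 = 251.24388757 NOK
251.24388757 NOK × 0.5923 = 148.811754607711 DKK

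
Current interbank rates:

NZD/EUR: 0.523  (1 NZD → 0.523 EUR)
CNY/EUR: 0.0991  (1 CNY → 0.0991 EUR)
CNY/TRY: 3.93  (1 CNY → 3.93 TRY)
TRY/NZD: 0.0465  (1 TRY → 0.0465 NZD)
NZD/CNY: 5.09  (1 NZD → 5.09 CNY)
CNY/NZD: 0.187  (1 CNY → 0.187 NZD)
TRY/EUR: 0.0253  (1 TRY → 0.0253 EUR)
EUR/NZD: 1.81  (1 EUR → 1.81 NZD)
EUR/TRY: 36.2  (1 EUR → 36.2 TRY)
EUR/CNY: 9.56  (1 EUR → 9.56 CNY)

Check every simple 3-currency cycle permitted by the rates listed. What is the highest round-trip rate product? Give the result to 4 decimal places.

EUR→CNY→TRY→EUR: 9.56 × 3.93 × 0.0253 = 0.95054
NZD→EUR→CNY→NZD: 0.523 × 9.56 × 0.187 = 0.93498
NZD→CNY→TRY→NZD: 5.09 × 3.93 × 0.0465 = 0.93017
NZD→CNY→EUR→NZD: 5.09 × 0.0991 × 1.81 = 0.91300
NZD→EUR→TRY→NZD: 0.523 × 36.2 × 0.0465 = 0.88037
Maximum is EUR→CNY→TRY→EUR at 0.9505; no arbitrage — every cycle loses value.

0.9505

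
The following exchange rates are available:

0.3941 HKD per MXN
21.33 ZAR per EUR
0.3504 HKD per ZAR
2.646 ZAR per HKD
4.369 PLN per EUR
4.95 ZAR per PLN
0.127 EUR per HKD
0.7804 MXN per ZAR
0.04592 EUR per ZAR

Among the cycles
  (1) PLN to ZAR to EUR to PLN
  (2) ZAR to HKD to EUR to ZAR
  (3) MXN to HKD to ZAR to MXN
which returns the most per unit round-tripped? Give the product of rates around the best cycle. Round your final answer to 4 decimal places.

(1) 4.95 × 0.04592 × 4.369 = 0.99309
(2) 0.3504 × 0.127 × 21.33 = 0.94920
(3) 0.3941 × 2.646 × 0.7804 = 0.81379
Highest is cycle (1) at 0.9931 (≤1, no arbitrage).

0.9931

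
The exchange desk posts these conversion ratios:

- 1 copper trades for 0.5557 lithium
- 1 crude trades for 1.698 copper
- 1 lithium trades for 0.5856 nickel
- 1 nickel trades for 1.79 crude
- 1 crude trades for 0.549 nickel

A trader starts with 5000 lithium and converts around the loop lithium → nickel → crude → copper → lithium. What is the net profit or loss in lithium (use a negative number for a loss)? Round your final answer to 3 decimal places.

5000 lithium × 0.5856 = 2928 nickel
2928 nickel × 1.79 = 5241.12 crude
5241.12 crude × 1.698 = 8899.42176 copper
8899.42176 copper × 0.5557 = 4945.408672032 lithium
Net change: 4945.408672032 − 5000 = -54.591327968 lithium

-54.591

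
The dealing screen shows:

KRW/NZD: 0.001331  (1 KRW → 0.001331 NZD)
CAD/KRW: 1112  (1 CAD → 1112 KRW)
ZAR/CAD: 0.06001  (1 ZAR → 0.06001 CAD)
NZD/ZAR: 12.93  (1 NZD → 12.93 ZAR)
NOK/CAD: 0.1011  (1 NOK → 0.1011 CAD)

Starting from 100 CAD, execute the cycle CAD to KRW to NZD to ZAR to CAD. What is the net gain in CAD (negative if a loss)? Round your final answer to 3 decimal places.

100 CAD × 1112 = 111200 KRW
111200 KRW × 0.001331 = 148.0072 NZD
148.0072 NZD × 12.93 = 1913.733096 ZAR
1913.733096 ZAR × 0.06001 = 114.84312309096 CAD
Net change: 114.84312309096 − 100 = 14.84312309096 CAD

14.843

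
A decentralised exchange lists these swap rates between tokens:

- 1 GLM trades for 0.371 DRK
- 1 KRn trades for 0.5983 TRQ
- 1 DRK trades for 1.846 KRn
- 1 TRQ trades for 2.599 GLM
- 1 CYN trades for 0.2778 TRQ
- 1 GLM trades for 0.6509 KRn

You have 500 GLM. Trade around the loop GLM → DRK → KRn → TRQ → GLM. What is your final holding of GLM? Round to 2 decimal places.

532.48

500 GLM × 0.371 = 185.5 DRK
185.5 DRK × 1.846 = 342.433 KRn
342.433 KRn × 0.5983 = 204.8776639 TRQ
204.8776639 TRQ × 2.599 = 532.4770484761 GLM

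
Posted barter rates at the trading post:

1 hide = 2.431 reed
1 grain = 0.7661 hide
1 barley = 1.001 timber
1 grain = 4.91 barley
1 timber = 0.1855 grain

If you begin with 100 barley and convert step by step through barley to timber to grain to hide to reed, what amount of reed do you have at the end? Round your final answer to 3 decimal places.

34.582

100 barley × 1.001 = 100.1 timber
100.1 timber × 0.1855 = 18.56855 grain
18.56855 grain × 0.7661 = 14.225366155 hide
14.225366155 hide × 2.431 = 34.581865122805 reed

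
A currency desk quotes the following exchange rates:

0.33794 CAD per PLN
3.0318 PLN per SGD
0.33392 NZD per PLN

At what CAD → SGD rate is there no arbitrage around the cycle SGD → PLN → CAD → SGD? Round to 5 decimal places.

Known legs of the cycle: 3.0318 × 0.33794 = 1.024566492
For no arbitrage the full-cycle product must be 1, so the missing rate is 1 / 1.024566492 ≈ 0.9760225.

0.97602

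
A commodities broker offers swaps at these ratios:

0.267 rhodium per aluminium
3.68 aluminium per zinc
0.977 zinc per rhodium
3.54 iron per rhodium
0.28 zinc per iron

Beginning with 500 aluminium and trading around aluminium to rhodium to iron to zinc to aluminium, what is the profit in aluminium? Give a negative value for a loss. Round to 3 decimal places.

-13.043

500 aluminium × 0.267 = 133.5 rhodium
133.5 rhodium × 3.54 = 472.59 iron
472.59 iron × 0.28 = 132.3252 zinc
132.3252 zinc × 3.68 = 486.956736 aluminium
Net change: 486.956736 − 500 = -13.043264 aluminium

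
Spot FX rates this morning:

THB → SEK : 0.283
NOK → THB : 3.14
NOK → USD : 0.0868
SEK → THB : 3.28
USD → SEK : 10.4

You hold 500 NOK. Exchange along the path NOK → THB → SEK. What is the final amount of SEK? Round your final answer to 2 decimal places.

444.31

500 NOK × 3.14 = 1570 THB
1570 THB × 0.283 = 444.31 SEK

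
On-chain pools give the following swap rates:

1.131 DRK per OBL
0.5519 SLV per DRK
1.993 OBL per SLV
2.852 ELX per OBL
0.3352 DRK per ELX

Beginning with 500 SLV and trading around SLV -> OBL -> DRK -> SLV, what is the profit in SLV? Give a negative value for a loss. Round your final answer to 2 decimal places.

500 SLV × 1.993 = 996.5 OBL
996.5 OBL × 1.131 = 1127.0415 DRK
1127.0415 DRK × 0.5519 = 622.01420385 SLV
Net change: 622.01420385 − 500 = 122.01420385 SLV

122.01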